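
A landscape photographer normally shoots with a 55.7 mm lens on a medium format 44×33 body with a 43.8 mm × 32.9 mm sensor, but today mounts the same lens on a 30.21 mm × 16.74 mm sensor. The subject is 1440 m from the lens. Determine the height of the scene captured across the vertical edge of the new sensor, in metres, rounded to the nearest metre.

433 m

The focal length stays 55.7 mm; the relevant sensor dimension is now h = 16.74 mm. Object distance dₒ = 1440 m = 1.44e+06 mm.
Thin-lens field height W = h·(dₒ − f)/f = 16.74 × (1.44e+06 − 55.7)/55.7 ≈ 432758.843 mm = 432.759 m.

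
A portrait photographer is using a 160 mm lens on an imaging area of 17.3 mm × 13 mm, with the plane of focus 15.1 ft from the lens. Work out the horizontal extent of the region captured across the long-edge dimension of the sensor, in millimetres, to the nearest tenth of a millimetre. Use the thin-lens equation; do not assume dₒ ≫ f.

480.3 mm

dₒ: 15.1 ft × 304.8 mm/ft = 4602.48 mm.
Similar triangles through the lens centre give W/dₒ = w/dᵢ; with 1/f = 1/dₒ + 1/dᵢ this gives W = w·(dₒ − f)/f.
W = 17.3 mm × (4602.48 − 160) / 160 = 17.3 × 27.7655 ≈ 480.343 mm.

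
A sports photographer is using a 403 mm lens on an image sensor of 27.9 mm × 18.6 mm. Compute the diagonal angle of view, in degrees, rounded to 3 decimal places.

Sensor diagonal = √(27.9² + 18.6²) = √1124.3700 ≈ 33.5316 mm.
Angle of view α = 2·arctan(d/2f) with d = 33.5316 mm and f = 403 mm.
d/2f = 0.04160; arctan(0.04160) ≈ 2.3823°, so α ≈ 4.7645°.

4.765°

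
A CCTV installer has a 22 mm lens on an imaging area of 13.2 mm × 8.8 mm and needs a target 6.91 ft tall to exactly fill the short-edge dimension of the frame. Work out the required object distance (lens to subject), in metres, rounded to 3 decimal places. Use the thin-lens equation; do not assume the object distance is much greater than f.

5.287 m

W: 6.91 ft × 304.8 mm/ft = 2106.17 mm.
Magnification m = h/W = dᵢ/dₒ; combined with 1/f = 1/dₒ + 1/dᵢ this gives dₒ = f·(1 + W/h).
dₒ = 22 mm × (1 + 2106.17/8.8) = 22 × 240.3373 ≈ 5287.420 mm = 5.28742 m.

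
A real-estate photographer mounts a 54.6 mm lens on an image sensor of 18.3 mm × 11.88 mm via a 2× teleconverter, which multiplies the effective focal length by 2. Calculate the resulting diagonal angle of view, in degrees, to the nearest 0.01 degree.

Effective focal length f = 54.6 × 2 = 109.2 mm.
Sensor diagonal = √(18.3² + 11.88²) = √476.0244 ≈ 21.8180 mm.
α = 2·arctan(21.818 / (2 × 109.2)) = 2·arctan(0.09990) ≈ 11.4097°.

11.41°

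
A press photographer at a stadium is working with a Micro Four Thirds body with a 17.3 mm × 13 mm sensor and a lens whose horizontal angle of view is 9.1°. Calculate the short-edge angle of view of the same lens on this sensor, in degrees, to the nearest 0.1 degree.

6.8°

From the horizontal AOV: f = 17.3 / (2·tan(4.55°)) = 17.3 / 0.15916 ≈ 108.6959 mm.
Short-edge AOV = 2·arctan(13 / (2 × 108.6959)) = 2·arctan(0.05980) ≈ 6.8444°.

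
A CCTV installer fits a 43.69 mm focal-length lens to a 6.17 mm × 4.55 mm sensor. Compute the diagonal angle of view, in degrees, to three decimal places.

10.028°

Sensor diagonal = √(6.17² + 4.55²) = √58.7714 ≈ 7.6663 mm.
Angle of view α = 2·arctan(d/2f) with d = 7.6663 mm and f = 43.69 mm.
d/2f = 0.08773; arctan(0.08773) ≈ 5.0140°, so α ≈ 10.0280°.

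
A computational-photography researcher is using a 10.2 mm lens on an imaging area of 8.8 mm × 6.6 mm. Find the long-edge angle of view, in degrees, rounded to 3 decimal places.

46.668°

Angle of view α = 2·arctan(w/2f) with w = 8.8 mm and f = 10.2 mm.
w/2f = 0.43137; arctan(0.43137) ≈ 23.3340°, so α ≈ 46.6681°.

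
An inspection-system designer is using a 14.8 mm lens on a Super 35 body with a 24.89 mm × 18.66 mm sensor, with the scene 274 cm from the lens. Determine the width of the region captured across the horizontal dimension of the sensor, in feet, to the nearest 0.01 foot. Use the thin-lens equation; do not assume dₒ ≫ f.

dₒ: 274 cm = 2740 mm.
Similar triangles through the lens centre give W/dₒ = w/dᵢ; with 1/f = 1/dₒ + 1/dᵢ this gives W = w·(dₒ − f)/f.
W = 24.89 mm × (2740 − 14.8) / 14.8 = 24.89 × 184.1351 ≈ 4583.124 mm = 4583.124/304.8 ft = 15.0365 ft.

15.04 ft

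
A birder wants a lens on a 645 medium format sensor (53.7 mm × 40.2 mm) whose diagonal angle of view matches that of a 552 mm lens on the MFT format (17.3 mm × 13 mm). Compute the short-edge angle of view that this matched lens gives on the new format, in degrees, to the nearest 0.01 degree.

1.35°

Sensor diagonal = √(17.3² + 13²) = √468.2900 ≈ 21.6400 mm.
Sensor diagonal = √(53.7² + 40.2²) = √4499.7300 ≈ 67.0800 mm.
Equal diagonal AOV ⇒ f₂ = f₁ · 67.0800/21.6400 = 552 × 3.09982 ≈ 1711.0979 mm.
Short-edge AOV on the new format = 2·arctan(40.2 / (2 × 1711.0979)) = 2·arctan(0.01175) ≈ 1.3460°.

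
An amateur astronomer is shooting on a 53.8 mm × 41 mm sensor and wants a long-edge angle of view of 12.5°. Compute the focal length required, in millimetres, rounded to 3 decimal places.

From α = 2·arctan(w/2f) we get f = w / (2·tan(α/2)).
With w = 53.8 mm and α/2 = 6.25°, tan(α/2) ≈ 0.10952, so f ≈ 53.8 / 0.21904 ≈ 245.6221 mm.

245.622 mm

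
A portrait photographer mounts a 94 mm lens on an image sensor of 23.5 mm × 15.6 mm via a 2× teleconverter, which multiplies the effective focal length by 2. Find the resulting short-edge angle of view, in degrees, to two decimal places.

Effective focal length f = 94 × 2 = 188 mm.
α = 2·arctan(15.6 / (2 × 188)) = 2·arctan(0.04149) ≈ 4.7516°.

4.75°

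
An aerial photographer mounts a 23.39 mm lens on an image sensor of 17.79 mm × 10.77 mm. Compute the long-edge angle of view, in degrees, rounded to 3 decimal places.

41.643°

Angle of view α = 2·arctan(w/2f) with w = 17.79 mm and f = 23.39 mm.
w/2f = 0.38029; arctan(0.38029) ≈ 20.8213°, so α ≈ 41.6427°.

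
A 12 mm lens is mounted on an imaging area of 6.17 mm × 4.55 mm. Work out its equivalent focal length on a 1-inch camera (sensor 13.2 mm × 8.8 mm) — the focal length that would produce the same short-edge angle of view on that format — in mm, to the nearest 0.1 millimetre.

Equal angle of view means equal height/f ratio, so f₂ = f₁ · (height₂/height₁) = 12 × 8.8/4.55.
f₂ = 12 × 1.93407 ≈ 23.209 mm.

23.2 mm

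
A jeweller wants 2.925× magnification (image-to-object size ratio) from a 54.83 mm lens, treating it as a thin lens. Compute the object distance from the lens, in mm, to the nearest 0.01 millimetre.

With m = dᵢ/dₒ and 1/f = 1/dₒ + 1/dᵢ, substituting dᵢ = m·dₒ gives 1/f = (1 + 1/m)/dₒ, hence dₒ = f·(1 + 1/m).
dₒ = 54.83 × (1 + 1/2.925) = 54.83 × 1.34188 ≈ 73.575 mm.

73.58 mm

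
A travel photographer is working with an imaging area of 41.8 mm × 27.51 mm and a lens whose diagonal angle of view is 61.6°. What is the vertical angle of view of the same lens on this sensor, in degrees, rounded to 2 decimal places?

Sensor diagonal = √(41.8² + 27.51²) = √2504.0401 ≈ 50.0404 mm.
From the diagonal AOV: f = 50.0404 / (2·tan(30.8°)) = 50.0404 / 1.19224 ≈ 41.9718 mm.
Vertical AOV = 2·arctan(27.51 / (2 × 41.9718)) = 2·arctan(0.32772) ≈ 36.2900°.

36.29°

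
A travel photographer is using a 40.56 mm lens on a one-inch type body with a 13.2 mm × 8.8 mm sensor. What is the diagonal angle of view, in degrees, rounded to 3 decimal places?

22.131°

Sensor diagonal = √(13.2² + 8.8²) = √251.6800 ≈ 15.8644 mm.
Angle of view α = 2·arctan(d/2f) with d = 15.8644 mm and f = 40.56 mm.
d/2f = 0.19557; arctan(0.19557) ≈ 11.0655°, so α ≈ 22.1310°.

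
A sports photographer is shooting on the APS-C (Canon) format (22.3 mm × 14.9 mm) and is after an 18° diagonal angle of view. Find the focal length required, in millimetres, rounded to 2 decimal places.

Sensor diagonal = √(22.3² + 14.9²) = √719.3000 ≈ 26.8198 mm.
From α = 2·arctan(d/2f) we get f = d / (2·tan(α/2)).
With d = 26.8198 mm and α/2 = 9°, tan(α/2) ≈ 0.15838, so f ≈ 26.8198 / 0.31677 ≈ 84.6667 mm.

84.67 mm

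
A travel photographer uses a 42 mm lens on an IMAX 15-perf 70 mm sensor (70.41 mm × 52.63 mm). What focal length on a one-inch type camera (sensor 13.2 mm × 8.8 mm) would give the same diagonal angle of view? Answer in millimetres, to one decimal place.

Sensor diagonal = √(70.41² + 52.63²) = √7727.4850 ≈ 87.9061 mm.
Sensor diagonal = √(13.2² + 8.8²) = √251.6800 ≈ 15.8644 mm.
Equal angle of view means equal diagonal/f ratio, so f₂ = f₁ · (diagonal₂/diagonal₁) = 42 × 15.8644/87.9061.
f₂ = 42 × 0.18047 ≈ 7.580 mm.

7.6 mm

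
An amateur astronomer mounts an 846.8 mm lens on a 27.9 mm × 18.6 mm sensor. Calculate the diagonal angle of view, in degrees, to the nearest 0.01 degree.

Sensor diagonal = √(27.9² + 18.6²) = √1124.3700 ≈ 33.5316 mm.
Angle of view α = 2·arctan(d/2f) with d = 33.5316 mm and f = 846.8 mm.
d/2f = 0.01980; arctan(0.01980) ≈ 1.1343°, so α ≈ 2.2685°.

2.27°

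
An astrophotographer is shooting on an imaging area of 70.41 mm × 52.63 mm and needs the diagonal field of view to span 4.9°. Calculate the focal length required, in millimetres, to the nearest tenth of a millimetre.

1027.3 mm

Sensor diagonal = √(70.41² + 52.63²) = √7727.4850 ≈ 87.9061 mm.
From α = 2·arctan(d/2f) we get f = d / (2·tan(α/2)).
With d = 87.9061 mm and α/2 = 2.45°, tan(α/2) ≈ 0.04279, so f ≈ 87.9061 / 0.08557 ≈ 1027.2611 mm.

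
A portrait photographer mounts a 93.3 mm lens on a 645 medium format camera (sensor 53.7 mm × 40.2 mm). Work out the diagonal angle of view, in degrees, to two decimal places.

Sensor diagonal = √(53.7² + 40.2²) = √4499.7300 ≈ 67.0800 mm.
Angle of view α = 2·arctan(d/2f) with d = 67.0800 mm and f = 93.3 mm.
d/2f = 0.35949; arctan(0.35949) ≈ 19.7728°, so α ≈ 39.5456°.

39.55°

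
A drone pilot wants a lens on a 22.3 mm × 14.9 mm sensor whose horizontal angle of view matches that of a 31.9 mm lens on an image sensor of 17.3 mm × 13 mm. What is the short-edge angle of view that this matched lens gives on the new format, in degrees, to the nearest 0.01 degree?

Equal horizontal AOV ⇒ f₂ = f₁ · 22.3/17.3 = 31.9 × 1.28902 ≈ 41.1197 mm.
Short-edge AOV on the new format = 2·arctan(14.9 / (2 × 41.1197)) = 2·arctan(0.18118) ≈ 20.5387°.

20.54°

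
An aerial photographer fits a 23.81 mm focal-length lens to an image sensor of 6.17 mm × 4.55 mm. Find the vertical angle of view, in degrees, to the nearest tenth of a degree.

Angle of view α = 2·arctan(h/2f) with h = 4.55 mm and f = 23.81 mm.
h/2f = 0.09555; arctan(0.09555) ≈ 5.4579°, so α ≈ 10.9159°.

10.9°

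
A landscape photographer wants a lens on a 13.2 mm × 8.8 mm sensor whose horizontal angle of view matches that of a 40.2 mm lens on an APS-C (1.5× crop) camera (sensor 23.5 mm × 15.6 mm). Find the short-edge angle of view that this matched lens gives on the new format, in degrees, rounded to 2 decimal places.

Equal horizontal AOV ⇒ f₂ = f₁ · 13.2/23.5 = 40.2 × 0.56170 ≈ 22.5804 mm.
Short-edge AOV on the new format = 2·arctan(8.8 / (2 × 22.5804)) = 2·arctan(0.19486) ≈ 22.0529°.

22.05°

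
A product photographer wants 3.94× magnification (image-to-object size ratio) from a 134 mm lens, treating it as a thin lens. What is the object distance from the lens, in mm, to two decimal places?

With m = dᵢ/dₒ and 1/f = 1/dₒ + 1/dᵢ, substituting dᵢ = m·dₒ gives 1/f = (1 + 1/m)/dₒ, hence dₒ = f·(1 + 1/m).
dₒ = 134 × (1 + 1/3.94) = 134 × 1.25381 ≈ 168.010 mm.

168.01 mm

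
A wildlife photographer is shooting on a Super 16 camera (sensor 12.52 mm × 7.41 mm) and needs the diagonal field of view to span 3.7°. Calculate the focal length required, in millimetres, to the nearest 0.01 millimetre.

Sensor diagonal = √(12.52² + 7.41²) = √211.6585 ≈ 14.5485 mm.
From α = 2·arctan(d/2f) we get f = d / (2·tan(α/2)).
With d = 14.5485 mm and α/2 = 1.85°, tan(α/2) ≈ 0.03230, so f ≈ 14.5485 / 0.06460 ≈ 225.2101 mm.

225.21 mm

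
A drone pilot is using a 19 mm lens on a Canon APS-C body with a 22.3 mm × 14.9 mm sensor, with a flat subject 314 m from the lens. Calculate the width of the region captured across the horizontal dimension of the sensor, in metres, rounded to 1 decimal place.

dₒ: 314 m = 314000 mm.
Similar triangles through the lens centre give W/dₒ = w/dᵢ; with 1/f = 1/dₒ + 1/dᵢ this gives W = w·(dₒ − f)/f.
W = 22.3 mm × (314000 − 19) / 19 = 22.3 × 16525.3158 ≈ 368514.542 mm = 368.515 m.

368.5 m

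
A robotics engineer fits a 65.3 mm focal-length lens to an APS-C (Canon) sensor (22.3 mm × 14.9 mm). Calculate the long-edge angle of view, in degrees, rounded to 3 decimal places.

Angle of view α = 2·arctan(w/2f) with w = 22.3 mm and f = 65.3 mm.
w/2f = 0.17075; arctan(0.17075) ≈ 9.6898°, so α ≈ 19.3797°.

19.380°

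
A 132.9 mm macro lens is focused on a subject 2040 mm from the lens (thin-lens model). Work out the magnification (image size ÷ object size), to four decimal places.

Thin lens: 1/f = 1/dₒ + 1/dᵢ → 1/dᵢ = 1/132.9 − 1/2040 = 0.0070343 mm⁻¹, so dᵢ ≈ 142.1614 mm.
Magnification m = dᵢ/dₒ = 142.1614/2040 ≈ 0.06969.

0.0697×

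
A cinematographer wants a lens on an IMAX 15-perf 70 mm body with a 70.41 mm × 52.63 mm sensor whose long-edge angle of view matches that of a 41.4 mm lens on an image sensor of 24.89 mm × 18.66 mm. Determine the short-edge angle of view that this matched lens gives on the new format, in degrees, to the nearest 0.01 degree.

25.33°

Equal long-edge AOV ⇒ f₂ = f₁ · 70.41/24.89 = 41.4 × 2.82885 ≈ 117.1143 mm.
Short-edge AOV on the new format = 2·arctan(52.63 / (2 × 117.1143)) = 2·arctan(0.22470) ≈ 25.3275°.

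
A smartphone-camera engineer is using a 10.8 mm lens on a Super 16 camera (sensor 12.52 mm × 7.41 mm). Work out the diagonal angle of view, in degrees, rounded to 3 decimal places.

Sensor diagonal = √(12.52² + 7.41²) = √211.6585 ≈ 14.5485 mm.
Angle of view α = 2·arctan(d/2f) with d = 14.5485 mm and f = 10.8 mm.
d/2f = 0.67354; arctan(0.67354) ≈ 33.9619°, so α ≈ 67.9238°.

67.924°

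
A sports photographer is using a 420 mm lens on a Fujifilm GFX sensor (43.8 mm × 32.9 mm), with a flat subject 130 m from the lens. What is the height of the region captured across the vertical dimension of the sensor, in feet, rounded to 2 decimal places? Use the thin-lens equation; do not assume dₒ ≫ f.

dₒ: 130 m = 130000 mm.
Similar triangles through the lens centre give W/dₒ = h/dᵢ; with 1/f = 1/dₒ + 1/dᵢ this gives W = h·(dₒ − f)/f.
W = 32.9 mm × (130000 − 420) / 420 = 32.9 × 308.5238 ≈ 10150.433 mm = 10150.433/304.8 ft = 33.3019 ft.

33.30 ft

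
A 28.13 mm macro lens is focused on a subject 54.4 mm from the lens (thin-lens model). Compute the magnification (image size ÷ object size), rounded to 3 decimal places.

1.071×

Thin lens: 1/f = 1/dₒ + 1/dᵢ → 1/dᵢ = 1/28.13 − 1/54.4 = 0.0171669 mm⁻¹, so dᵢ ≈ 58.2517 mm.
Magnification m = dᵢ/dₒ = 58.2517/54.4 ≈ 1.07080.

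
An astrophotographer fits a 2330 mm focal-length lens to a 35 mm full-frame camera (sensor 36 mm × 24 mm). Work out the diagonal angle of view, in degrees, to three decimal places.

1.064°

Sensor diagonal = √(36² + 24²) = √1872.0000 ≈ 43.2666 mm.
Angle of view α = 2·arctan(d/2f) with d = 43.2666 mm and f = 2330 mm.
d/2f = 0.00928; arctan(0.00928) ≈ 0.5320°, so α ≈ 1.0639°.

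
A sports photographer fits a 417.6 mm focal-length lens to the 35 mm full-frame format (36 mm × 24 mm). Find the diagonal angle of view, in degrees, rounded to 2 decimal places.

5.93°

Sensor diagonal = √(36² + 24²) = √1872.0000 ≈ 43.2666 mm.
Angle of view α = 2·arctan(d/2f) with d = 43.2666 mm and f = 417.6 mm.
d/2f = 0.05180; arctan(0.05180) ≈ 2.9655°, so α ≈ 5.9310°.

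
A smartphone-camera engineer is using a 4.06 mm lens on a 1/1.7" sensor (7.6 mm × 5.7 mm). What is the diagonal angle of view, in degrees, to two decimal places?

98.96°

Sensor diagonal = √(7.6² + 5.7²) = √90.2500 ≈ 9.5000 mm.
Angle of view α = 2·arctan(d/2f) with d = 9.5000 mm and f = 4.06 mm.
d/2f = 1.16995; arctan(1.16995) ≈ 49.4783°, so α ≈ 98.9565°.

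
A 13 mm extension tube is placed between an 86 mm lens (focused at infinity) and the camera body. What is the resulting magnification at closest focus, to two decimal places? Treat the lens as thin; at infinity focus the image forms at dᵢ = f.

0.15×

The tube moves the image plane from f to f + e, so dᵢ = 86 + 13 = 99 mm. Focus is achieved when 1/f = 1/dₒ + 1/dᵢ, giving dₒ = 1/(1/f − 1/(f+e)).
Magnification m = dᵢ/dₒ = (f+e)·(1/f − 1/(f+e)) = e/f = 13/86 ≈ 0.1512.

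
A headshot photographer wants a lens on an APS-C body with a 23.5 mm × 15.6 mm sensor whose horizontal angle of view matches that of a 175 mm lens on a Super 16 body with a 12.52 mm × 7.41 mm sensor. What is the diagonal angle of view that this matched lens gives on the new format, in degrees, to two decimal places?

4.92°

Equal horizontal AOV ⇒ f₂ = f₁ · 23.5/12.52 = 175 × 1.87700 ≈ 328.4744 mm.
Sensor diagonal = √(23.5² + 15.6²) = √795.6100 ≈ 28.2066 mm.
Diagonal AOV on the new format = 2·arctan(28.2066 / (2 × 328.4744)) = 2·arctan(0.04294) ≈ 4.9170°.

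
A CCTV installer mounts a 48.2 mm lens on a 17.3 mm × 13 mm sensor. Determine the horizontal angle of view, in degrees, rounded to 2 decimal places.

Angle of view α = 2·arctan(w/2f) with w = 17.3 mm and f = 48.2 mm.
w/2f = 0.17946; arctan(0.17946) ≈ 10.1740°, so α ≈ 20.3481°.

20.35°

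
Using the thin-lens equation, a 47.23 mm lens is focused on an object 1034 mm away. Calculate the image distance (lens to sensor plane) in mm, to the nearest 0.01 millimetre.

1/dᵢ = 1/f − 1/dₒ = 1/47.23 − 1/1034 = 0.0202059 mm⁻¹.
dᵢ = 1/0.0202059 ≈ 49.4906 mm.

49.49 mm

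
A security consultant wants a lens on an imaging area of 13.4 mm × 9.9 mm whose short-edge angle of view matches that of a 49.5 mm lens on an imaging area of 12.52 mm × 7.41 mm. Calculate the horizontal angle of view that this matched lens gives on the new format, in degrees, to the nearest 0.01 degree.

11.57°

Equal short-edge AOV ⇒ f₂ = f₁ · 9.9/7.41 = 49.5 × 1.33603 ≈ 66.1336 mm.
Horizontal AOV on the new format = 2·arctan(13.4 / (2 × 66.1336)) = 2·arctan(0.10131) ≈ 11.5698°.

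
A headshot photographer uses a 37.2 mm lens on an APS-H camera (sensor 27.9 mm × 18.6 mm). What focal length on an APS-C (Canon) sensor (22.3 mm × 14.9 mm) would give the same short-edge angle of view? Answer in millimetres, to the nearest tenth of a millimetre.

Equal angle of view means equal height/f ratio, so f₂ = f₁ · (height₂/height₁) = 37.2 × 14.9/18.6.
f₂ = 37.2 × 0.80108 ≈ 29.800 mm.

29.8 mm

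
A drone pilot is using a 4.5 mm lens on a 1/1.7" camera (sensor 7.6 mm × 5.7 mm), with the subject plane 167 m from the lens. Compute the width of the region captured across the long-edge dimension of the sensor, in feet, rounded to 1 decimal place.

dₒ: 167 m = 167000 mm.
Similar triangles through the lens centre give W/dₒ = w/dᵢ; with 1/f = 1/dₒ + 1/dᵢ this gives W = w·(dₒ − f)/f.
W = 7.6 mm × (167000 − 4.5) / 4.5 = 7.6 × 37110.1111 ≈ 282036.844 mm = 282036.844/304.8 ft = 925.318 ft.

925.3 ft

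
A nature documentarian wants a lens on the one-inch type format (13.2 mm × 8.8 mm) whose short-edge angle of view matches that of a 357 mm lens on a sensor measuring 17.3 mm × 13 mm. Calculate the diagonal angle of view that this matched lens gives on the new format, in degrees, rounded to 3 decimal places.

Equal short-edge AOV ⇒ f₂ = f₁ · 8.8/13 = 357 × 0.67692 ≈ 241.6615 mm.
Sensor diagonal = √(13.2² + 8.8²) = √251.6800 ≈ 15.8644 mm.
Diagonal AOV on the new format = 2·arctan(15.8644 / (2 × 241.6615)) = 2·arctan(0.03282) ≈ 3.7600°.

3.760°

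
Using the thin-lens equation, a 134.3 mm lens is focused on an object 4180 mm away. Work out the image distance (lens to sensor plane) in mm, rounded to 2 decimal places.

138.76 mm

1/dᵢ = 1/f − 1/dₒ = 1/134.3 − 1/4180 = 0.0072068 mm⁻¹.
dᵢ = 1/0.0072068 ≈ 138.7582 mm.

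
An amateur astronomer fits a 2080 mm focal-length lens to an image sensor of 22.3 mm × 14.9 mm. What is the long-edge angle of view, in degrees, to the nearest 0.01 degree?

Angle of view α = 2·arctan(w/2f) with w = 22.3 mm and f = 2080 mm.
w/2f = 0.00536; arctan(0.00536) ≈ 0.3071°, so α ≈ 0.6143°.

0.61°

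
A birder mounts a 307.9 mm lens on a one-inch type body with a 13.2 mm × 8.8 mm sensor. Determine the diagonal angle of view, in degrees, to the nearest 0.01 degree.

Sensor diagonal = √(13.2² + 8.8²) = √251.6800 ≈ 15.8644 mm.
Angle of view α = 2·arctan(d/2f) with d = 15.8644 mm and f = 307.9 mm.
d/2f = 0.02576; arctan(0.02576) ≈ 1.4757°, so α ≈ 2.9515°.

2.95°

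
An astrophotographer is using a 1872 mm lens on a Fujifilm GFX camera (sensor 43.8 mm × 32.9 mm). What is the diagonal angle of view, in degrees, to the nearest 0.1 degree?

1.7°

Sensor diagonal = √(43.8² + 32.9²) = √3000.8500 ≈ 54.7800 mm.
Angle of view α = 2·arctan(d/2f) with d = 54.7800 mm and f = 1872 mm.
d/2f = 0.01463; arctan(0.01463) ≈ 0.8383°, so α ≈ 1.6765°.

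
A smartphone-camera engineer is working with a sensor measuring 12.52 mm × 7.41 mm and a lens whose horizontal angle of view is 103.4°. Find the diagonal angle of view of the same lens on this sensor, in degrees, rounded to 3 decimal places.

111.597°

From the horizontal AOV: f = 12.52 / (2·tan(51.7°)) = 12.52 / 2.53244 ≈ 4.9439 mm.
Sensor diagonal = √(12.52² + 7.41²) = √211.6585 ≈ 14.5485 mm.
Diagonal AOV = 2·arctan(14.5485 / (2 × 4.9439)) = 2·arctan(1.47137) ≈ 111.5970°.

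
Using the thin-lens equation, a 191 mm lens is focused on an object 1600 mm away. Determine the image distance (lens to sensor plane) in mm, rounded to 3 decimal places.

1/dᵢ = 1/f − 1/dₒ = 1/191 − 1/1600 = 0.0046106 mm⁻¹.
dᵢ = 1/0.0046106 ≈ 216.8914 mm.

216.891 mm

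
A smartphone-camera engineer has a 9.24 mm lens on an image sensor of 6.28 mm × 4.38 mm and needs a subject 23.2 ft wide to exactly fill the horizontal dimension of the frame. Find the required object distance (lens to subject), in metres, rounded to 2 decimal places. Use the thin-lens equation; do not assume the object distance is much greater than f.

W: 23.2 ft × 304.8 mm/ft = 7071.36 mm.
Magnification m = w/W = dᵢ/dₒ; combined with 1/f = 1/dₒ + 1/dᵢ this gives dₒ = f·(1 + W/w).
dₒ = 9.24 mm × (1 + 7071.36/6.28) = 9.24 × 1127.0127 ≈ 10413.597 mm = 10.4136 m.

10.41 m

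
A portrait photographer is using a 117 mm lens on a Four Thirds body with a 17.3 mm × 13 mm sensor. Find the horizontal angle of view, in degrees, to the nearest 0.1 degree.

Angle of view α = 2·arctan(w/2f) with w = 17.3 mm and f = 117 mm.
w/2f = 0.07393; arctan(0.07393) ≈ 4.2283°, so α ≈ 8.4566°.

8.5°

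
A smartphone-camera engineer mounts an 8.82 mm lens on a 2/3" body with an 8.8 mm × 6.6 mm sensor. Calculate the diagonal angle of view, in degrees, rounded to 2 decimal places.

Sensor diagonal = √(8.8² + 6.6²) = √121.0000 ≈ 11.0000 mm.
Angle of view α = 2·arctan(d/2f) with d = 11.0000 mm and f = 8.82 mm.
d/2f = 0.62358; arctan(0.62358) ≈ 31.9470°, so α ≈ 63.8939°.

63.89°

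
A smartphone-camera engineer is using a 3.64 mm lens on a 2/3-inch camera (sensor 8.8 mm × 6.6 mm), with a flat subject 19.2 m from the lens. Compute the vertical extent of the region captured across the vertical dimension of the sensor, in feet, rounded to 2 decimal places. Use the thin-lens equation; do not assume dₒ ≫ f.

dₒ: 19.2 m = 19200 mm.
Similar triangles through the lens centre give W/dₒ = h/dᵢ; with 1/f = 1/dₒ + 1/dᵢ this gives W = h·(dₒ − f)/f.
W = 6.6 mm × (19200 − 3.64) / 3.64 = 6.6 × 5273.7253 ≈ 34806.587 mm = 34806.587/304.8 ft = 114.195 ft.

114.19 ft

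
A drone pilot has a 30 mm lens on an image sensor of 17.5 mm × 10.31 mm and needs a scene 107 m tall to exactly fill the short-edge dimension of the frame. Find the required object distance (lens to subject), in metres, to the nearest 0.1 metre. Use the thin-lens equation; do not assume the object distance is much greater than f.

W: 107 m = 107000 mm.
Magnification m = h/W = dᵢ/dₒ; combined with 1/f = 1/dₒ + 1/dᵢ this gives dₒ = f·(1 + W/h).
dₒ = 30 mm × (1 + 107000/10.31) = 30 × 10379.2735 ≈ 311378.206 mm = 311.378 m.

311.4 m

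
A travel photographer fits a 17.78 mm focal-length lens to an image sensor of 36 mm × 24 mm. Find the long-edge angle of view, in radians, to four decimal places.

Angle of view α = 2·arctan(w/2f) with w = 36 mm and f = 17.78 mm.
w/2f = 1.01237; arctan(1.01237) ≈ 0.7915 rad, so α ≈ 1.5831 rad.

1.5831 rad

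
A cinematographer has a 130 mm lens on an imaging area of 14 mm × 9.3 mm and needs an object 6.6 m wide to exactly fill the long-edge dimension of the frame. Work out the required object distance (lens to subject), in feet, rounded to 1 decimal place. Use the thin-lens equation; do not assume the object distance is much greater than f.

W: 6.6 m = 6600 mm.
Magnification m = w/W = dᵢ/dₒ; combined with 1/f = 1/dₒ + 1/dᵢ this gives dₒ = f·(1 + W/w).
dₒ = 130 mm × (1 + 6600/14) = 130 × 472.4286 ≈ 61415.714 mm = 61415.714/304.8 ft = 201.495 ft.

201.5 ft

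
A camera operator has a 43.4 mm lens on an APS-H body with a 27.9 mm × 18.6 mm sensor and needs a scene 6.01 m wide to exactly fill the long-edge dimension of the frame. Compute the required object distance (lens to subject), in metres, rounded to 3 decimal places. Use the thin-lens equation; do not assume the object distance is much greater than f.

9.392 m

W: 6.01 m = 6010 mm.
Magnification m = w/W = dᵢ/dₒ; combined with 1/f = 1/dₒ + 1/dᵢ this gives dₒ = f·(1 + W/w).
dₒ = 43.4 mm × (1 + 6010/27.9) = 43.4 × 216.4122 ≈ 9392.289 mm = 9.39229 m.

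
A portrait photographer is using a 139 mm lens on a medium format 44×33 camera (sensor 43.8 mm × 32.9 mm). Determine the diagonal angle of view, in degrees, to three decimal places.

Sensor diagonal = √(43.8² + 32.9²) = √3000.8500 ≈ 54.7800 mm.
Angle of view α = 2·arctan(d/2f) with d = 54.7800 mm and f = 139 mm.
d/2f = 0.19705; arctan(0.19705) ≈ 11.1473°, so α ≈ 22.2947°.

22.295°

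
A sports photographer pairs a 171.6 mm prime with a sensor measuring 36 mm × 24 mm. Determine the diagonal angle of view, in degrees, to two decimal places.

14.37°

Sensor diagonal = √(36² + 24²) = √1872.0000 ≈ 43.2666 mm.
Angle of view α = 2·arctan(d/2f) with d = 43.2666 mm and f = 171.6 mm.
d/2f = 0.12607; arctan(0.12607) ≈ 7.1853°, so α ≈ 14.3705°.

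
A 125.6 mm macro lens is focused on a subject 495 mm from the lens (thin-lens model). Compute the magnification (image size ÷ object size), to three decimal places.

Thin lens: 1/f = 1/dₒ + 1/dᵢ → 1/dᵢ = 1/125.6 − 1/495 = 0.0059416 mm⁻¹, so dᵢ ≈ 168.3054 mm.
Magnification m = dᵢ/dₒ = 168.3054/495 ≈ 0.34001.

0.340×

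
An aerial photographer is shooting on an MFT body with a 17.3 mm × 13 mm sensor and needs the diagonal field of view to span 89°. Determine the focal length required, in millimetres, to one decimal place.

11.0 mm

Sensor diagonal = √(17.3² + 13²) = √468.2900 ≈ 21.6400 mm.
From α = 2·arctan(d/2f) we get f = d / (2·tan(α/2)).
With d = 21.6400 mm and α/2 = 44.5°, tan(α/2) ≈ 0.98270, so f ≈ 21.6400 / 1.96539 ≈ 11.0105 mm.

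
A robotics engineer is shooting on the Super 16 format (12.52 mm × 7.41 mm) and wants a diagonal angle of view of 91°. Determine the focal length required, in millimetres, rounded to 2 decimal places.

7.15 mm

Sensor diagonal = √(12.52² + 7.41²) = √211.6585 ≈ 14.5485 mm.
From α = 2·arctan(d/2f) we get f = d / (2·tan(α/2)).
With d = 14.5485 mm and α/2 = 45.5°, tan(α/2) ≈ 1.01761, so f ≈ 14.5485 / 2.03521 ≈ 7.1484 mm.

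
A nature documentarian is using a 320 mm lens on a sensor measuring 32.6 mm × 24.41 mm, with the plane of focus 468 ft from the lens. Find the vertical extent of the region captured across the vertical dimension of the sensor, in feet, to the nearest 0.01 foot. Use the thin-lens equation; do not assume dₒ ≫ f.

35.62 ft

dₒ: 468 ft × 304.8 mm/ft = 142646.40 mm.
Similar triangles through the lens centre give W/dₒ = h/dᵢ; with 1/f = 1/dₒ + 1/dᵢ this gives W = h·(dₒ − f)/f.
W = 24.41 mm × (142646 − 320) / 320 = 24.41 × 444.7700 ≈ 10856.835 mm = 10856.835/304.8 ft = 35.6195 ft.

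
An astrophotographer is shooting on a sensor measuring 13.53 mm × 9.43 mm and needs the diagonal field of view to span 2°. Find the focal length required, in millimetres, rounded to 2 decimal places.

Sensor diagonal = √(13.53² + 9.43²) = √271.9858 ≈ 16.4920 mm.
From α = 2·arctan(d/2f) we get f = d / (2·tan(α/2)).
With d = 16.4920 mm and α/2 = 1°, tan(α/2) ≈ 0.01746, so f ≈ 16.4920 / 0.03491 ≈ 472.4128 mm.

472.41 mm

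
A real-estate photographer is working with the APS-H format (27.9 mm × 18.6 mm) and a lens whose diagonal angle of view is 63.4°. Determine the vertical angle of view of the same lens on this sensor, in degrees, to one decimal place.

37.8°

Sensor diagonal = √(27.9² + 18.6²) = √1124.3700 ≈ 33.5316 mm.
From the diagonal AOV: f = 33.5316 / (2·tan(31.7°)) = 33.5316 / 1.23523 ≈ 27.1462 mm.
Vertical AOV = 2·arctan(18.6 / (2 × 27.1462)) = 2·arctan(0.34259) ≈ 37.8219°.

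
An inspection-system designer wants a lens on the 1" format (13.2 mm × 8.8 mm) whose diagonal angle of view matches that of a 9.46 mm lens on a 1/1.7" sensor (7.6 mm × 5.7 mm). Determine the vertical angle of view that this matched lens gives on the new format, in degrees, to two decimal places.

Sensor diagonal = √(7.6² + 5.7²) = √90.2500 ≈ 9.5000 mm.
Sensor diagonal = √(13.2² + 8.8²) = √251.6800 ≈ 15.8644 mm.
Equal diagonal AOV ⇒ f₂ = f₁ · 15.8644/9.5000 = 9.46 × 1.66994 ≈ 15.7976 mm.
Vertical AOV on the new format = 2·arctan(8.8 / (2 × 15.7976)) = 2·arctan(0.27852) ≈ 31.1275°.

31.13°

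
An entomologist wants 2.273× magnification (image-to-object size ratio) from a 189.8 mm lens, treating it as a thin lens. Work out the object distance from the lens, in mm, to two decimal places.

With m = dᵢ/dₒ and 1/f = 1/dₒ + 1/dᵢ, substituting dᵢ = m·dₒ gives 1/f = (1 + 1/m)/dₒ, hence dₒ = f·(1 + 1/m).
dₒ = 189.8 × (1 + 1/2.273) = 189.8 × 1.43995 ≈ 273.302 mm.

273.30 mm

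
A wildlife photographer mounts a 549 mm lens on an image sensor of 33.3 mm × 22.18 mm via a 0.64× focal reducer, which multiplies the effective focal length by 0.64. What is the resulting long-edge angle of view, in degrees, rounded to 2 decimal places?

5.43°

Effective focal length f = 549 × 0.64 = 351.36 mm.
α = 2·arctan(33.3 / (2 × 351.36)) = 2·arctan(0.04739) ≈ 5.4261°.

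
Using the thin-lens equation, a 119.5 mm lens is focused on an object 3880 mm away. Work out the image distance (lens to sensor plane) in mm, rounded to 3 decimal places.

1/dᵢ = 1/f − 1/dₒ = 1/119.5 − 1/3880 = 0.0081105 mm⁻¹.
dᵢ = 1/0.0081105 ≈ 123.2974 mm.

123.297 mm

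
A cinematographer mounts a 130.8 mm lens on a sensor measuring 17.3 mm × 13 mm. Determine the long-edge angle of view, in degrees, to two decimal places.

Angle of view α = 2·arctan(w/2f) with w = 17.3 mm and f = 130.8 mm.
w/2f = 0.06613; arctan(0.06613) ≈ 3.7835°, so α ≈ 7.5671°.

7.57°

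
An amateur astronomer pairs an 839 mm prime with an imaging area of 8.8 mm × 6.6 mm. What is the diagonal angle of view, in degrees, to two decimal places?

Sensor diagonal = √(8.8² + 6.6²) = √121.0000 ≈ 11.0000 mm.
Angle of view α = 2·arctan(d/2f) with d = 11.0000 mm and f = 839 mm.
d/2f = 0.00656; arctan(0.00656) ≈ 0.3756°, so α ≈ 0.7512°.

0.75°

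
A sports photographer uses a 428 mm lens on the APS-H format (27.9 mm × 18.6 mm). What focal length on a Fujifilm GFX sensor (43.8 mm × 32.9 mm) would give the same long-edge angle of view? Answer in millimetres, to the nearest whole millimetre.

672 mm

Equal angle of view means equal width/f ratio, so f₂ = f₁ · (width₂/width₁) = 428 × 43.8/27.9.
f₂ = 428 × 1.56989 ≈ 671.914 mm.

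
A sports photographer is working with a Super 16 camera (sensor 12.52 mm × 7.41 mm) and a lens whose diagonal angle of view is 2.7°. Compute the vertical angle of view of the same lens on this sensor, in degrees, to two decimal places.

1.38°

Sensor diagonal = √(12.52² + 7.41²) = √211.6585 ≈ 14.5485 mm.
From the diagonal AOV: f = 14.5485 / (2·tan(1.35°)) = 14.5485 / 0.04713 ≈ 308.6714 mm.
Vertical AOV = 2·arctan(7.41 / (2 × 308.6714)) = 2·arctan(0.01200) ≈ 1.3754°.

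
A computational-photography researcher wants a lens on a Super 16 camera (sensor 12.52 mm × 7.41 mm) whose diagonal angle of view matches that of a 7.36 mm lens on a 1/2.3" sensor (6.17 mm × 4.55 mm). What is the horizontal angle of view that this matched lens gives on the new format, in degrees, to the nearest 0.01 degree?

48.28°

Sensor diagonal = √(6.17² + 4.55²) = √58.7714 ≈ 7.6663 mm.
Sensor diagonal = √(12.52² + 7.41²) = √211.6585 ≈ 14.5485 mm.
Equal diagonal AOV ⇒ f₂ = f₁ · 14.5485/7.6663 = 7.36 × 1.89773 ≈ 13.9673 mm.
Horizontal AOV on the new format = 2·arctan(12.52 / (2 × 13.9673)) = 2·arctan(0.44819) ≈ 48.2828°.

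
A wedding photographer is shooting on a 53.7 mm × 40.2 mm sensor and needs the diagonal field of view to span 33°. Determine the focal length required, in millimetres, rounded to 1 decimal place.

Sensor diagonal = √(53.7² + 40.2²) = √4499.7300 ≈ 67.0800 mm.
From α = 2·arctan(d/2f) we get f = d / (2·tan(α/2)).
With d = 67.0800 mm and α/2 = 16.5°, tan(α/2) ≈ 0.29621, so f ≈ 67.0800 / 0.59243 ≈ 113.2292 mm.

113.2 mm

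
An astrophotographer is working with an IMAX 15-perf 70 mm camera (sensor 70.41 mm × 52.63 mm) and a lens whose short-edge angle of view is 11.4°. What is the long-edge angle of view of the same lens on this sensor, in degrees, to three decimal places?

From the short-edge AOV: f = 52.63 / (2·tan(5.7°)) = 52.63 / 0.19963 ≈ 263.6423 mm.
Long-edge AOV = 2·arctan(70.41 / (2 × 263.6423)) = 2·arctan(0.13353) ≈ 15.2118°.

15.212°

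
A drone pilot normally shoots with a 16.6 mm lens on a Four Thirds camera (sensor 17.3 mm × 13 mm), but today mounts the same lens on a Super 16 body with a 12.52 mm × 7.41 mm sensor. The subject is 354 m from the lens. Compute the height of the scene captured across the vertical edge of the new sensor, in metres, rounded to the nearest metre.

158 m

The focal length stays 16.6 mm; the relevant sensor dimension is now h = 7.41 mm. Object distance dₒ = 354 m = 354000 mm.
Thin-lens field height W = h·(dₒ − f)/f = 7.41 × (354000 − 16.6)/16.6 ≈ 158013.072 mm = 158.013 m.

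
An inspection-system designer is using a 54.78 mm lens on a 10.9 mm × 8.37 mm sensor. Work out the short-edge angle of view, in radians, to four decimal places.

Angle of view α = 2·arctan(h/2f) with h = 8.37 mm and f = 54.78 mm.
h/2f = 0.07640; arctan(0.07640) ≈ 0.0762 rad, so α ≈ 0.1525 rad.

0.1525 rad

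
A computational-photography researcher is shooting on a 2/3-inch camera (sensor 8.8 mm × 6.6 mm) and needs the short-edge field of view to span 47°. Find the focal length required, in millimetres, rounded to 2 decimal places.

From α = 2·arctan(h/2f) we get f = h / (2·tan(α/2)).
With h = 6.6 mm and α/2 = 23.5°, tan(α/2) ≈ 0.43481, so f ≈ 6.6 / 0.86962 ≈ 7.5895 mm.

7.59 mm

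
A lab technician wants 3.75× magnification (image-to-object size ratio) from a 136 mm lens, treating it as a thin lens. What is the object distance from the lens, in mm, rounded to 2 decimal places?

172.27 mm

With m = dᵢ/dₒ and 1/f = 1/dₒ + 1/dᵢ, substituting dᵢ = m·dₒ gives 1/f = (1 + 1/m)/dₒ, hence dₒ = f·(1 + 1/m).
dₒ = 136 × (1 + 1/3.75) = 136 × 1.26667 ≈ 172.267 mm.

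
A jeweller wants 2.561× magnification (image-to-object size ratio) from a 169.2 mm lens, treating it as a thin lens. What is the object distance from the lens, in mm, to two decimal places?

With m = dᵢ/dₒ and 1/f = 1/dₒ + 1/dᵢ, substituting dᵢ = m·dₒ gives 1/f = (1 + 1/m)/dₒ, hence dₒ = f·(1 + 1/m).
dₒ = 169.2 × (1 + 1/2.561) = 169.2 × 1.39047 ≈ 235.268 mm.

235.27 mm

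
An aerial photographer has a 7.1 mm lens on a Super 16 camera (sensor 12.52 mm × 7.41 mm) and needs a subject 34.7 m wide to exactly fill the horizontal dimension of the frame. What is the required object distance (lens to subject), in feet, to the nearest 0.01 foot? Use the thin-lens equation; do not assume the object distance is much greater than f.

W: 34.7 m = 34700 mm.
Magnification m = w/W = dᵢ/dₒ; combined with 1/f = 1/dₒ + 1/dᵢ this gives dₒ = f·(1 + W/w).
dₒ = 7.1 mm × (1 + 34700/12.52) = 7.1 × 2772.5655 ≈ 19685.215 mm = 19685.215/304.8 ft = 64.584 ft.

64.58 ft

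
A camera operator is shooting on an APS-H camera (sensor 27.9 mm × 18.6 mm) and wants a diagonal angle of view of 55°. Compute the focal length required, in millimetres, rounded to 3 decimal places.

Sensor diagonal = √(27.9² + 18.6²) = √1124.3700 ≈ 33.5316 mm.
From α = 2·arctan(d/2f) we get f = d / (2·tan(α/2)).
With d = 33.5316 mm and α/2 = 27.5°, tan(α/2) ≈ 0.52057, so f ≈ 33.5316 / 1.04113 ≈ 32.2068 mm.

32.207 mm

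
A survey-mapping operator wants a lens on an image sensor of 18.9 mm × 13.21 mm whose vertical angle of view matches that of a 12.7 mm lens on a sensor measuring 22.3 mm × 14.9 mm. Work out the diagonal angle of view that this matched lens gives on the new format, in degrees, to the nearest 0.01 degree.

Equal vertical AOV ⇒ f₂ = f₁ · 13.21/14.9 = 12.7 × 0.88658 ≈ 11.2595 mm.
Sensor diagonal = √(18.9² + 13.21²) = √531.7141 ≈ 23.0589 mm.
Diagonal AOV on the new format = 2·arctan(23.0589 / (2 × 11.2595)) = 2·arctan(1.02397) ≈ 91.3573°.

91.36°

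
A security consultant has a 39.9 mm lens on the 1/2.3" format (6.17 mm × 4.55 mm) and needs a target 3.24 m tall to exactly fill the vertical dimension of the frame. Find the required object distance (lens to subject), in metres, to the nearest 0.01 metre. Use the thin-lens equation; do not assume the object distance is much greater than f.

W: 3.24 m = 3240 mm.
Magnification m = h/W = dᵢ/dₒ; combined with 1/f = 1/dₒ + 1/dᵢ this gives dₒ = f·(1 + W/h).
dₒ = 39.9 mm × (1 + 3240/4.55) = 39.9 × 713.0879 ≈ 28452.208 mm = 28.4522 m.

28.45 m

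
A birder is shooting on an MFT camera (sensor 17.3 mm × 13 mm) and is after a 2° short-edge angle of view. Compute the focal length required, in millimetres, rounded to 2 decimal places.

From α = 2·arctan(h/2f) we get f = h / (2·tan(α/2)).
With h = 13 mm and α/2 = 1°, tan(α/2) ≈ 0.01746, so f ≈ 13 / 0.03491 ≈ 372.3848 mm.

372.38 mm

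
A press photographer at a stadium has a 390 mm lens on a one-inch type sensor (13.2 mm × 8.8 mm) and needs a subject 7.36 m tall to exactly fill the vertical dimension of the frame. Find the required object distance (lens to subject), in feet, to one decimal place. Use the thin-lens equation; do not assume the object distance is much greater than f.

1071.4 ft

W: 7.36 m = 7360 mm.
Magnification m = h/W = dᵢ/dₒ; combined with 1/f = 1/dₒ + 1/dᵢ this gives dₒ = f·(1 + W/h).
dₒ = 390 mm × (1 + 7360/8.8) = 390 × 837.3636 ≈ 326571.818 mm = 326571.818/304.8 ft = 1071.43 ft.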